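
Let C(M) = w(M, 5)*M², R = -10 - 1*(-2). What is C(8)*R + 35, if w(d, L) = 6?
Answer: -3037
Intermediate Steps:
R = -8 (R = -10 + 2 = -8)
C(M) = 6*M²
C(8)*R + 35 = (6*8²)*(-8) + 35 = (6*64)*(-8) + 35 = 384*(-8) + 35 = -3072 + 35 = -3037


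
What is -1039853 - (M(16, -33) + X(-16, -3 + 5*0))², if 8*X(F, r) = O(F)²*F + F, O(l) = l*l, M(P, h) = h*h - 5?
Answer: -16898439953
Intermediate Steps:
M(P, h) = -5 + h² (M(P, h) = h² - 5 = -5 + h²)
O(l) = l²
X(F, r) = F/8 + F⁵/8 (X(F, r) = ((F²)²*F + F)/8 = (F⁴*F + F)/8 = (F⁵ + F)/8 = (F + F⁵)/8 = F/8 + F⁵/8)
-1039853 - (M(16, -33) + X(-16, -3 + 5*0))² = -1039853 - ((-5 + (-33)²) + (⅛)*(-16)*(1 + (-16)⁴))² = -1039853 - ((-5 + 1089) + (⅛)*(-16)*(1 + 65536))² = -1039853 - (1084 + (⅛)*(-16)*65537)² = -1039853 - (1084 - 131074)² = -1039853 - 1*(-129990)² = -1039853 - 1*16897400100 = -1039853 - 16897400100 = -16898439953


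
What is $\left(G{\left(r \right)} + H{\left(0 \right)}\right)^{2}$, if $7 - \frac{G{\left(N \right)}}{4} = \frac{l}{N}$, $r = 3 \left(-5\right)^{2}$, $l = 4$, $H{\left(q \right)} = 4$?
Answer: $\frac{5683456}{5625} \approx 1010.4$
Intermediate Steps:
$r = 75$ ($r = 3 \cdot 25 = 75$)
$G{\left(N \right)} = 28 - \frac{16}{N}$ ($G{\left(N \right)} = 28 - 4 \frac{4}{N} = 28 - \frac{16}{N}$)
$\left(G{\left(r \right)} + H{\left(0 \right)}\right)^{2} = \left(\left(28 - \frac{16}{75}\right) + 4\right)^{2} = \left(\frac{2084}{75} + 4\right)^{2} = \left(\frac{2384}{75}\right)^{2} = \frac{5683456}{5625}$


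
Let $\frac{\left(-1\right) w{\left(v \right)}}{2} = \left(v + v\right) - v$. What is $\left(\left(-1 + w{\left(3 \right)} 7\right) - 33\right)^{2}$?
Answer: $5776$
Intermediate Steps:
$w{\left(v \right)} = - 2 v$ ($w{\left(v \right)} = - 2 \left(\left(v + v\right) - v\right) = - 2 \left(2 v - v\right) = - 2 v$)
$\left(\left(-1 + w{\left(3 \right)} 7\right) - 33\right)^{2} = \left(\left(-1 + \left(-2\right) 3 \cdot 7\right) - 33\right)^{2} = \left(\left(-1 - 42\right) - 33\right)^{2} = \left(-43 - 33\right)^{2} = \left(-76\right)^{2} = 5776$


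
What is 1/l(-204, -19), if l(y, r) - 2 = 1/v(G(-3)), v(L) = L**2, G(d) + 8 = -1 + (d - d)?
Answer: 81/163 ≈ 0.49693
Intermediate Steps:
G(d) = -9 (G(d) = -8 + (-1 + (d - d)) = -8 + (-1 + 0) = -8 - 1 = -9)
l(y, r) = 163/81 (l(y, r) = 2 + 1/((-9)**2) = 2 + 1/81 = 163/81)
1/l(-204, -19) = 1/(163/81) = 81/163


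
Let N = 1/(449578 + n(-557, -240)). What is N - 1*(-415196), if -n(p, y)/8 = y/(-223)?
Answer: 41625048989127/100253974 ≈ 4.1520e+5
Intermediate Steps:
n(p, y) = 8*y/223 (n(p, y) = -8*y/(-223) = -8*y*(-1)/223 = -(-8)*y/223 = 8*y/223)
N = 223/100253974 (N = 1/(449578 + (8/223)*(-240)) = 1/(449578 - 1920/223) = 1/(100253974/223) = 223/100253974 ≈ 2.2244e-6)
N - 1*(-415196) = 223/100253974 - 1*(-415196) = 223/100253974 + 415196 = 41625048989127/100253974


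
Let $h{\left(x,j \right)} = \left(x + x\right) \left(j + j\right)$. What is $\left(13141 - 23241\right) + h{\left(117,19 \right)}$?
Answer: $-1208$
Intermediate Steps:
$h{\left(x,j \right)} = 4 j x$ ($h{\left(x,j \right)} = 2 x 2 j = 4 j x$)
$\left(13141 - 23241\right) + h{\left(117,19 \right)} = \left(13141 - 23241\right) + 4 \cdot 19 \cdot 117 = -10100 + 8892 = -1208$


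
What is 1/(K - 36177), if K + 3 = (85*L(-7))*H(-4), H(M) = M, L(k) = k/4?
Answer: -1/35585 ≈ -2.8102e-5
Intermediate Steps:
L(k) = k/4 (L(k) = k*(¼) = k/4)
K = 592 (K = -3 + (85*((¼)*(-7)))*(-4) = -3 + (85*(-7/4))*(-4) = -3 - 595/4*(-4) = -3 + 595 = 592)
1/(K - 36177) = 1/(592 - 36177) = 1/(-35585) = -1/35585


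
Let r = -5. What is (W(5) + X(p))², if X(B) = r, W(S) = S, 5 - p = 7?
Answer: 0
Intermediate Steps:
p = -2 (p = 5 - 1*7 = 5 - 7 = -2)
X(B) = -5
(W(5) + X(p))² = (5 - 5)² = 0² = 0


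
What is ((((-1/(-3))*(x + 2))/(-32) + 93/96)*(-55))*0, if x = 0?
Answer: 0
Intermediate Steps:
((((-1/(-3))*(x + 2))/(-32) + 93/96)*(-55))*0 = ((((-1/(-3))*(0 + 2))/(-32) + 93/96)*(-55))*0 = (((-1*(-⅓)*2)*(-1/32) + 93*(1/96))*(-55))*0 = ((((⅓)*2)*(-1/32) + 31/32)*(-55))*0 = (((⅔)*(-1/32) + 31/32)*(-55))*0 = ((-1/48 + 31/32)*(-55))*0 = ((91/96)*(-55))*0 = -5005/96*0 = 0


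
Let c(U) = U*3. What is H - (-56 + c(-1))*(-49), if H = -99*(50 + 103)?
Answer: -18038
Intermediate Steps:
c(U) = 3*U
H = -15147 (H = -99*153 = -15147)
H - (-56 + c(-1))*(-49) = -15147 - (-56 + 3*(-1))*(-49) = -15147 - (-56 - 3)*(-49) = -15147 - (-59)*(-49) = -15147 - 1*2891 = -15147 - 2891 = -18038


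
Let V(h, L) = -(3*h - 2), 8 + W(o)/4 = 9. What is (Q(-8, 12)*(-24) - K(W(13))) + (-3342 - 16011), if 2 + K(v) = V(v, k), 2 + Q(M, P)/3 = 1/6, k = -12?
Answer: -19209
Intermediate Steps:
W(o) = 4 (W(o) = -32 + 4*9 = -32 + 36 = 4)
Q(M, P) = -11/2 (Q(M, P) = -6 + 3/6 = -6 + 3*(⅙) = -6 + ½ = -11/2)
V(h, L) = 2 - 3*h (V(h, L) = -(-2 + 3*h) = 2 - 3*h)
K(v) = -3*v (K(v) = -2 + (2 - 3*v) = -3*v)
(Q(-8, 12)*(-24) - K(W(13))) + (-3342 - 16011) = (-11/2*(-24) - (-3)*4) + (-3342 - 16011) = (132 - 1*(-12)) - 19353 = (132 + 12) - 19353 = 144 - 19353 = -19209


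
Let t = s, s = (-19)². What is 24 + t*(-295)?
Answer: -106471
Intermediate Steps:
s = 361
t = 361
24 + t*(-295) = 24 + 361*(-295) = 24 - 106495 = -106471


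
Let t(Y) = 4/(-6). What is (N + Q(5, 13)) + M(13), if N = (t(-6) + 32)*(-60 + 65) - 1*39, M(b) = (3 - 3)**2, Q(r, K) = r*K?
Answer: 548/3 ≈ 182.67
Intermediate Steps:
t(Y) = -2/3 (t(Y) = 4*(-1/6) = -2/3)
Q(r, K) = K*r
M(b) = 0 (M(b) = 0**2 = 0)
N = 353/3 (N = (-2/3 + 32)*(-60 + 65) - 1*39 = (94/3)*5 - 39 = 470/3 - 39 = 353/3 ≈ 117.67)
(N + Q(5, 13)) + M(13) = (353/3 + 13*5) + 0 = (353/3 + 65) + 0 = 548/3 + 0 = 548/3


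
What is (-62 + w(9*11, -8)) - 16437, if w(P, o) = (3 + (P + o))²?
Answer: -7663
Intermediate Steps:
w(P, o) = (3 + P + o)²
(-62 + w(9*11, -8)) - 16437 = (-62 + (3 + 9*11 - 8)²) - 16437 = (-62 + (3 + 99 - 8)²) - 16437 = (-62 + 94²) - 16437 = (-62 + 8836) - 16437 = 8774 - 16437 = -7663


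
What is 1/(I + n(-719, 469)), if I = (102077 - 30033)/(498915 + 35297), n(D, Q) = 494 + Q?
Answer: 19079/18375650 ≈ 0.0010383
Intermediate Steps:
I = 2573/19079 (I = 72044/534212 = 72044*(1/534212) = 2573/19079 ≈ 0.13486)
1/(I + n(-719, 469)) = 1/(2573/19079 + (494 + 469)) = 1/(2573/19079 + 963) = 1/(18375650/19079) = 19079/18375650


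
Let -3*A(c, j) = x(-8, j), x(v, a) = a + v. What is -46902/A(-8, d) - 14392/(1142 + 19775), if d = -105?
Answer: -2944773698/2363621 ≈ -1245.9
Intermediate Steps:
A(c, j) = 8/3 - j/3 (A(c, j) = -(j - 8)/3 = -(-8 + j)/3 = 8/3 - j/3)
-46902/A(-8, d) - 14392/(1142 + 19775) = -46902/(8/3 - 1/3*(-105)) - 14392/(1142 + 19775) = -46902/(8/3 + 35) - 14392/20917 = -46902/113/3 - 14392*1/20917 = -46902*3/113 - 14392/20917 = -140706/113 - 14392/20917 = -2944773698/2363621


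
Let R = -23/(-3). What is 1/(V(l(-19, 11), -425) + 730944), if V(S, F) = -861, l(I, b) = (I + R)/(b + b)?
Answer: 1/730083 ≈ 1.3697e-6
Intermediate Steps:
R = 23/3 (R = -23*(-⅓) = 23/3 ≈ 7.6667)
l(I, b) = (23/3 + I)/(2*b) (l(I, b) = (I + 23/3)/(b + b) = (23/3 + I)/((2*b)) = (23/3 + I)*(1/(2*b)) = (23/3 + I)/(2*b))
1/(V(l(-19, 11), -425) + 730944) = 1/(-861 + 730944) = 1/730083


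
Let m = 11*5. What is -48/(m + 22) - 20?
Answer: -1588/77 ≈ -20.623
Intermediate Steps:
m = 55
-48/(m + 22) - 20 = -48/(55 + 22) - 20 = -48/77 - 20 = -1588/77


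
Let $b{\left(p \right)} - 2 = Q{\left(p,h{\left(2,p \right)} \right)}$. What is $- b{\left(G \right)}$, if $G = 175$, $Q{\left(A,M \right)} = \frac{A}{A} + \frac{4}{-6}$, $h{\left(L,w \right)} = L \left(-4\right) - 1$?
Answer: $- \frac{7}{3} \approx -2.3333$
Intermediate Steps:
$h{\left(L,w \right)} = -1 - 4 L$ ($h{\left(L,w \right)} = - 4 L - 1 = -1 - 4 L$)
$Q{\left(A,M \right)} = \frac{1}{3}$ ($Q{\left(A,M \right)} = 1 + 4 \left(- \frac{1}{6}\right) = 1 - \frac{2}{3} = \frac{1}{3}$)
$b{\left(p \right)} = \frac{7}{3}$ ($b{\left(p \right)} = 2 + \frac{1}{3} = \frac{7}{3}$)
$- b{\left(G \right)} = \left(-1\right) \frac{7}{3} = - \frac{7}{3}$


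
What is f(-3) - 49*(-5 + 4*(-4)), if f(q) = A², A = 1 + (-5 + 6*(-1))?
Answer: 1129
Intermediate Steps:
A = -10 (A = 1 + (-5 - 6) = 1 - 11 = -10)
f(q) = 100 (f(q) = (-10)² = 100)
f(-3) - 49*(-5 + 4*(-4)) = 100 - 49*(-5 + 4*(-4)) = 100 - 49*(-5 - 16) = 100 - 49*(-21) = 100 + 1029 = 1129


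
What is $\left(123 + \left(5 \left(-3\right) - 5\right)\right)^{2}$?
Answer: $10609$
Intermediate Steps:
$\left(123 + \left(5 \left(-3\right) - 5\right)\right)^{2} = \left(123 - 20\right)^{2} = 103^{2} = 10609$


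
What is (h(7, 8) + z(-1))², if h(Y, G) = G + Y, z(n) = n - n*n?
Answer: 169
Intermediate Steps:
z(n) = n - n²
(h(7, 8) + z(-1))² = ((8 + 7) - (1 - 1*(-1)))² = (15 - (1 + 1))² = (15 - 1*2)² = (15 - 2)² = 13² = 169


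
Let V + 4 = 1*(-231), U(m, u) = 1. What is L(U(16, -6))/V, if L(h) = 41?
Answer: -41/235 ≈ -0.17447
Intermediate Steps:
V = -235 (V = -4 + 1*(-231) = -4 - 231 = -235)
L(U(16, -6))/V = 41/(-235) = 41*(-1/235) = -41/235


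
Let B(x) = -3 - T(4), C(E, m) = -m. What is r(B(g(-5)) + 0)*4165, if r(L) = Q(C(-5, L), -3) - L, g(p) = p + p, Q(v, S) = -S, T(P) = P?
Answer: 41650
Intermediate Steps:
g(p) = 2*p
B(x) = -7 (B(x) = -3 - 1*4 = -3 - 4 = -7)
r(L) = 3 - L (r(L) = -1*(-3) - L = 3 - L)
r(B(g(-5)) + 0)*4165 = (3 - (-7 + 0))*4165 = (3 - 1*(-7))*4165 = (3 + 7)*4165 = 10*4165 = 41650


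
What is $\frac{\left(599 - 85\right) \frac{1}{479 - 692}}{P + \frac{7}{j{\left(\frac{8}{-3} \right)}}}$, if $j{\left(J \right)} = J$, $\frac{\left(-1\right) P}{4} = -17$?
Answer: $- \frac{4112}{111399} \approx -0.036912$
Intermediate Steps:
$P = 68$ ($P = \left(-4\right) \left(-17\right) = 68$)
$\frac{\left(599 - 85\right) \frac{1}{479 - 692}}{P + \frac{7}{j{\left(\frac{8}{-3} \right)}}} = \frac{\left(599 - 85\right) \frac{1}{479 - 692}}{68 + \frac{7}{8 \frac{1}{-3}}} = \frac{514 \frac{1}{-213}}{68 + \frac{7}{8 \left(- \frac{1}{3}\right)}} = \frac{514 \left(- \frac{1}{213}\right)}{68 + \frac{7}{- \frac{8}{3}}} = - \frac{514}{213 \left(68 + 7 \left(- \frac{3}{8}\right)\right)} = - \frac{514}{213 \left(68 - \frac{21}{8}\right)} = - \frac{514}{213 \cdot \frac{523}{8}} = \left(- \frac{514}{213}\right) \frac{8}{523} = - \frac{4112}{111399}$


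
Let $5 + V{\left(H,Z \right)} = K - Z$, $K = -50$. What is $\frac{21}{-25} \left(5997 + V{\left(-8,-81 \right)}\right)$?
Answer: $- \frac{126483}{25} \approx -5059.3$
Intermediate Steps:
$V{\left(H,Z \right)} = -55 - Z$ ($V{\left(H,Z \right)} = -5 - \left(50 + Z\right) = -55 - Z$)
$\frac{21}{-25} \left(5997 + V{\left(-8,-81 \right)}\right) = \frac{21}{-25} \left(5997 - -26\right) = 21 \left(- \frac{1}{25}\right) \left(5997 + \left(-55 + 81\right)\right) = - \frac{21 \left(5997 + 26\right)}{25} = \left(- \frac{21}{25}\right) 6023 = - \frac{126483}{25}$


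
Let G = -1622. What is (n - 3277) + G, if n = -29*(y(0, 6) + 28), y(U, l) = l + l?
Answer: -6059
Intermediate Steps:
y(U, l) = 2*l
n = -1160 (n = -29*(2*6 + 28) = -29*(12 + 28) = -29*40 = -1160)
(n - 3277) + G = (-1160 - 3277) - 1622 = -4437 - 1622 = -6059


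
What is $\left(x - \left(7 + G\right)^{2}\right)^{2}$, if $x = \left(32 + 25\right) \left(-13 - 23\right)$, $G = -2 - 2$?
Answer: $4247721$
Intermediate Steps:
$G = -4$
$x = -2052$ ($x = 57 \left(-36\right) = -2052$)
$\left(x - \left(7 + G\right)^{2}\right)^{2} = \left(-2052 - \left(7 - 4\right)^{2}\right)^{2} = \left(-2052 - 3^{2}\right)^{2} = \left(-2052 - 9\right)^{2} = \left(-2061\right)^{2} = 4247721$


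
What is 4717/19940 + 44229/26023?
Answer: 1004676751/518898620 ≈ 1.9362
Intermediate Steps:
4717/19940 + 44229/26023 = 1004676751/518898620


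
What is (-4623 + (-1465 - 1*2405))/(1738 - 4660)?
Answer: 2831/974 ≈ 2.9066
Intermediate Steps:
(-4623 + (-1465 - 1*2405))/(1738 - 4660) = (-4623 + (-1465 - 2405))/(-2922) = (-4623 - 3870)*(-1/2922) = -8493*(-1/2922) = 2831/974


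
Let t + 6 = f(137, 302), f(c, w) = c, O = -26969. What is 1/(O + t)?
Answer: -1/26838 ≈ -3.7261e-5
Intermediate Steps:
t = 131 (t = -6 + 137 = 131)
1/(O + t) = 1/(-26969 + 131) = 1/(-26838) = -1/26838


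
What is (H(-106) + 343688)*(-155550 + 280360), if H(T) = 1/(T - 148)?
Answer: 5447753746155/127 ≈ 4.2896e+10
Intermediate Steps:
H(T) = 1/(-148 + T)
(H(-106) + 343688)*(-155550 + 280360) = (1/(-148 - 106) + 343688)*(-155550 + 280360) = (1/(-254) + 343688)*124810 = (-1/254 + 343688)*124810 = (87296751/254)*124810 = 5447753746155/127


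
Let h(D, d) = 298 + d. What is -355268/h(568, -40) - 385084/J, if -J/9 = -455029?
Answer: -242502422770/176096223 ≈ -1377.1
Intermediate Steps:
J = 4095261 (J = -9*(-455029) = 4095261)
-355268/h(568, -40) - 385084/J = -355268/(298 - 40) - 385084/4095261 = -355268/258 - 385084*1/4095261 = -355268*1/258 - 385084/4095261 = -177634/129 - 385084/4095261 = -242502422770/176096223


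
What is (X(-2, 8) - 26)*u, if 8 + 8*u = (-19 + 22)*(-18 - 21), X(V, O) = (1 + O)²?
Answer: -6875/8 ≈ -859.38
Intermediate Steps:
u = -125/8 (u = -1 + ((-19 + 22)*(-18 - 21))/8 = -1 + (3*(-39))/8 = -1 + (⅛)*(-117) = -1 - 117/8 = -125/8 ≈ -15.625)
(X(-2, 8) - 26)*u = ((1 + 8)² - 26)*(-125/8) = (9² - 26)*(-125/8) = (81 - 26)*(-125/8) = 55*(-125/8) = -6875/8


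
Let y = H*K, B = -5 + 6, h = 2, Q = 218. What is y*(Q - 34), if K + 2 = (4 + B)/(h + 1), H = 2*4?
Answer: -1472/3 ≈ -490.67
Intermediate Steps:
B = 1
H = 8
K = -1/3 (K = -2 + (4 + 1)/(2 + 1) = -2 + 5/3 = -1/3 ≈ -0.33333)
y = -8/3 (y = 8*(-1/3) = -8/3 ≈ -2.6667)
y*(Q - 34) = -8*(218 - 34)/3 = -8/3*184 = -1472/3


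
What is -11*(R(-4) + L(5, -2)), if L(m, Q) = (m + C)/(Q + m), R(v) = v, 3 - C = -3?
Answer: 11/3 ≈ 3.6667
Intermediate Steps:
C = 6 (C = 3 - 1*(-3) = 3 + 3 = 6)
L(m, Q) = (6 + m)/(Q + m) (L(m, Q) = (m + 6)/(Q + m) = (6 + m)/(Q + m))
-11*(R(-4) + L(5, -2)) = -11*(-4 + (6 + 5)/(-2 + 5)) = -11*(-4 + 11/3) = -11*(-1/3) = 11/3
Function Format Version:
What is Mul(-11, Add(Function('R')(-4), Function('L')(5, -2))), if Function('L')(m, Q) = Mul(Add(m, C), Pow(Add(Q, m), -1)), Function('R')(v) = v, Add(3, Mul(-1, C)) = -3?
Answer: Rational(11, 3) ≈ 3.6667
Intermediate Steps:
C = 6 (C = Add(3, Mul(-1, -3)) = Add(3, 3) = 6)
Function('L')(m, Q) = Mul(Pow(Add(Q, m), -1), Add(6, m)) (Function('L')(m, Q) = Mul(Add(m, 6), Pow(Add(Q, m), -1)) = Mul(Add(6, m), Pow(Add(Q, m), -1)) = Mul(Pow(Add(Q, m), -1), Add(6, m)))
Mul(-11, Add(Function('R')(-4), Function('L')(5, -2))) = Mul(-11, Add(-4, Mul(Pow(Add(-2, 5), -1), Add(6, 5)))) = Mul(-11, Add(-4, Mul(Pow(3, -1), 11))) = Mul(-11, Add(-4, Mul(Rational(1, 3), 11))) = Mul(-11, Add(-4, Rational(11, 3))) = Mul(-11, Rational(-1, 3)) = Rational(11, 3)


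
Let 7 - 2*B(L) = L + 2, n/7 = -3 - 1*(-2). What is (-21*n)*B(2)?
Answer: 441/2 ≈ 220.50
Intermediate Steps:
n = -7 (n = 7*(-3 - 1*(-2)) = 7*(-3 + 2) = 7*(-1) = -7)
B(L) = 5/2 - L/2 (B(L) = 7/2 - (L + 2)/2 = 7/2 - (2 + L)/2 = 7/2 + (-1 - L/2) = 5/2 - L/2)
(-21*n)*B(2) = (-21*(-7))*(5/2 - 1/2*2) = 147*(5/2 - 1) = 147*(3/2) = 441/2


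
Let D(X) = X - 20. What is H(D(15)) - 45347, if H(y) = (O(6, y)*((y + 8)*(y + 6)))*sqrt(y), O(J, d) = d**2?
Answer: -45347 + 75*I*sqrt(5) ≈ -45347.0 + 167.71*I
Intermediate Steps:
D(X) = -20 + X
H(y) = y**(5/2)*(6 + y)*(8 + y) (H(y) = (y**2*((y + 8)*(y + 6)))*sqrt(y) = (y**2*((8 + y)*(6 + y)))*sqrt(y) = (y**2*((6 + y)*(8 + y)))*sqrt(y) = (y**2*(6 + y)*(8 + y))*sqrt(y) = y**(5/2)*(6 + y)*(8 + y))
H(D(15)) - 45347 = (-20 + 15)**(5/2)*(48 + (-20 + 15)**2 + 14*(-20 + 15)) - 45347 = (-5)**(5/2)*(48 + (-5)**2 + 14*(-5)) - 45347 = (25*I*sqrt(5))*(48 + 25 - 70) - 45347 = (25*I*sqrt(5))*3 - 45347 = 75*I*sqrt(5) - 45347 = -45347 + 75*I*sqrt(5)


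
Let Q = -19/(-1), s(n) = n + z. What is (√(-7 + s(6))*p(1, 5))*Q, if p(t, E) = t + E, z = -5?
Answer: 114*I*√6 ≈ 279.24*I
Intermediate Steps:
p(t, E) = E + t
s(n) = -5 + n (s(n) = n - 5 = -5 + n)
Q = 19 (Q = -19*(-1) = 19)
(√(-7 + s(6))*p(1, 5))*Q = (√(-7 + (-5 + 6))*(5 + 1))*19 = (√(-7 + 1)*6)*19 = (√(-6)*6)*19 = ((I*√6)*6)*19 = (6*I*√6)*19 = 114*I*√6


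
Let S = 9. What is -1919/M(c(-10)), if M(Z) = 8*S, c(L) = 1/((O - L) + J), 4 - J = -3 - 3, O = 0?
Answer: -1919/72 ≈ -26.653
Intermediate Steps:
J = 10 (J = 4 - (-3 - 3) = 4 - 1*(-6) = 4 + 6 = 10)
c(L) = 1/(10 - L) (c(L) = 1/((0 - L) + 10) = 1/(-L + 10) = 1/(10 - L))
M(Z) = 72 (M(Z) = 8*9 = 72)
-1919/M(c(-10)) = -1919/72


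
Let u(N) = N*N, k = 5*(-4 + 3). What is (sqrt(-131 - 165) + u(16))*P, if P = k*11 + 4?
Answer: -13056 - 102*I*sqrt(74) ≈ -13056.0 - 877.44*I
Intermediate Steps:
k = -5 (k = 5*(-1) = -5)
u(N) = N**2
P = -51 (P = -5*11 + 4 = -55 + 4 = -51)
(sqrt(-131 - 165) + u(16))*P = (sqrt(-131 - 165) + 16**2)*(-51) = (sqrt(-296) + 256)*(-51) = (2*I*sqrt(74) + 256)*(-51) = (256 + 2*I*sqrt(74))*(-51) = -13056 - 102*I*sqrt(74)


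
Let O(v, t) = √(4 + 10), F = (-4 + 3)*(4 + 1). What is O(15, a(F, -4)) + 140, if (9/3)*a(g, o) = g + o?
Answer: 140 + √14 ≈ 143.74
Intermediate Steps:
F = -5 (F = -1*5 = -5)
a(g, o) = g/3 + o/3 (a(g, o) = (g + o)/3 = g/3 + o/3)
O(v, t) = √14
O(15, a(F, -4)) + 140 = √14 + 140 = 140 + √14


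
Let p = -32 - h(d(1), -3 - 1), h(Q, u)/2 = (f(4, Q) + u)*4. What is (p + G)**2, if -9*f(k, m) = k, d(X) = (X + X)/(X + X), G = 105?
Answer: 954529/81 ≈ 11784.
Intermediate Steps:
d(X) = 1 (d(X) = (2*X)/((2*X)) = (2*X)*(1/(2*X)) = 1)
f(k, m) = -k/9
h(Q, u) = -32/9 + 8*u (h(Q, u) = 2*((-1/9*4 + u)*4) = 2*((-4/9 + u)*4) = 2*(-16/9 + 4*u) = -32/9 + 8*u)
p = 32/9 (p = -32 - (-32/9 + 8*(-3 - 1)) = -32 - (-32/9 + 8*(-4)) = -32 - (-32/9 - 32) = -32 - 1*(-320/9) = -32 + 320/9 = 32/9 ≈ 3.5556)
(p + G)**2 = (32/9 + 105)**2 = (977/9)**2 = 954529/81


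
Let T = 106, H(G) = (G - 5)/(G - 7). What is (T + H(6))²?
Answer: 11025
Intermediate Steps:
H(G) = (-5 + G)/(-7 + G)
(T + H(6))² = (106 + (-5 + 6)/(-7 + 6))² = (106 + 1/(-1))² = (106 - 1*1)² = (106 - 1)² = 105² = 11025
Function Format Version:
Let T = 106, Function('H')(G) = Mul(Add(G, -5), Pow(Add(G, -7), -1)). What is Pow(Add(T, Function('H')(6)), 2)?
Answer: 11025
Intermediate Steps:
Function('H')(G) = Mul(Pow(Add(-7, G), -1), Add(-5, G)) (Function('H')(G) = Mul(Add(-5, G), Pow(Add(-7, G), -1)) = Mul(Pow(Add(-7, G), -1), Add(-5, G)))
Pow(Add(T, Function('H')(6)), 2) = Pow(Add(106, Mul(Pow(Add(-7, 6), -1), Add(-5, 6))), 2) = Pow(Add(106, Mul(Pow(-1, -1), 1)), 2) = Pow(Add(106, Mul(-1, 1)), 2) = Pow(Add(106, -1), 2) = Pow(105, 2) = 11025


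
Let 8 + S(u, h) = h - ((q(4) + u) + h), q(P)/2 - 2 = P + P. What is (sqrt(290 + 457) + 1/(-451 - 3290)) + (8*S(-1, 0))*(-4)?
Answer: 3232223/3741 + 3*sqrt(83) ≈ 891.33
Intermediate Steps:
q(P) = 4 + 4*P (q(P) = 4 + 2*(P + P) = 4 + 2*(2*P) = 4 + 4*P)
S(u, h) = -28 - u (S(u, h) = -8 + (h - (((4 + 4*4) + u) + h)) = -8 + (h - (((4 + 16) + u) + h)) = -8 + (h - ((20 + u) + h)) = -8 + (h - (20 + h + u)) = -8 + (h + (-20 - h - u)) = -8 + (-20 - u) = -28 - u)
(sqrt(290 + 457) + 1/(-451 - 3290)) + (8*S(-1, 0))*(-4) = (sqrt(290 + 457) + 1/(-451 - 3290)) + (8*(-28 - 1*(-1)))*(-4) = (sqrt(747) + 1/(-3741)) + (8*(-28 + 1))*(-4) = (3*sqrt(83) - 1/3741) + (8*(-27))*(-4) = (-1/3741 + 3*sqrt(83)) - 216*(-4) = (-1/3741 + 3*sqrt(83)) + 864 = 3232223/3741 + 3*sqrt(83)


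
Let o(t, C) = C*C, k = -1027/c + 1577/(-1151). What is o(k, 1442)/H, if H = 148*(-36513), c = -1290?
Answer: -519841/1350981 ≈ -0.38479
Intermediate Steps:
k = -852253/1484790 (k = -1027/(-1290) + 1577/(-1151) = -1027*(-1/1290) + 1577*(-1/1151) = 1027/1290 - 1577/1151 = -852253/1484790 ≈ -0.57399)
o(t, C) = C²
H = -5403924
o(k, 1442)/H = 1442²/(-5403924) = 2079364*(-1/5403924) = -519841/1350981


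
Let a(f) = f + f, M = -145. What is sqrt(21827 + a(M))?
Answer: 3*sqrt(2393) ≈ 146.75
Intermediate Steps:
a(f) = 2*f
sqrt(21827 + a(M)) = sqrt(21827 + 2*(-145)) = sqrt(21827 - 290) = sqrt(21537) = 3*sqrt(2393)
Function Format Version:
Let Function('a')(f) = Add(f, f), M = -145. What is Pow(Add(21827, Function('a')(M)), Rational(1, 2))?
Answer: Mul(3, Pow(2393, Rational(1, 2))) ≈ 146.75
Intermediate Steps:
Function('a')(f) = Mul(2, f)
Pow(Add(21827, Function('a')(M)), Rational(1, 2)) = Pow(Add(21827, Mul(2, -145)), Rational(1, 2)) = Pow(Add(21827, -290), Rational(1, 2)) = Pow(21537, Rational(1, 2)) = Mul(3, Pow(2393, Rational(1, 2)))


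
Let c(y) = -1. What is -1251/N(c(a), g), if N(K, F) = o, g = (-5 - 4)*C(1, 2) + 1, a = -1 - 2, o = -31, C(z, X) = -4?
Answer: 1251/31 ≈ 40.355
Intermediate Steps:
a = -3
g = 37 (g = (-5 - 4)*(-4) + 1 = -9*(-4) + 1 = 36 + 1 = 37)
N(K, F) = -31
-1251/N(c(a), g) = -1251/(-31) = -1251*(-1/31) = 1251/31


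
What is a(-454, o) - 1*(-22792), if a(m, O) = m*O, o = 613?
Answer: -255510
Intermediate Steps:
a(m, O) = O*m
a(-454, o) - 1*(-22792) = 613*(-454) - 1*(-22792) = -278302 + 22792 = -255510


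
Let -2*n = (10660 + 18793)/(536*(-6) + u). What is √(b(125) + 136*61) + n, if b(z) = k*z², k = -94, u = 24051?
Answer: -29453/41670 + I*√1460454 ≈ -0.70682 + 1208.5*I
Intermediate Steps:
b(z) = -94*z²
n = -29453/41670 (n = -(10660 + 18793)/(2*(536*(-6) + 24051)) = -29453/(2*(-3216 + 24051)) = -29453/(2*20835) = -½*29453/20835 = -29453/41670 ≈ -0.70682)
√(b(125) + 136*61) + n = √(-94*125² + 136*61) - 29453/41670 = √(-94*15625 + 8296) - 29453/41670 = √(-1468750 + 8296) - 29453/41670 = √(-1460454) - 29453/41670 = I*√1460454 - 29453/41670 = -29453/41670 + I*√1460454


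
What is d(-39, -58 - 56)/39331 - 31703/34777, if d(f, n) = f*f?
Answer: -1194014876/1367814187 ≈ -0.87294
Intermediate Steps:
d(f, n) = f²
d(-39, -58 - 56)/39331 - 31703/34777 = (-39)²/39331 - 31703/34777 = 1521*(1/39331) - 31703*1/34777 = 1521/39331 - 31703/34777 = -1194014876/1367814187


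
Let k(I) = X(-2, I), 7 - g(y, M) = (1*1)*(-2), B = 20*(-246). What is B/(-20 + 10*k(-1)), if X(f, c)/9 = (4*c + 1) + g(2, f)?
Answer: -123/13 ≈ -9.4615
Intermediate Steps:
B = -4920
g(y, M) = 9 (g(y, M) = 7 - 1*1*(-2) = 7 - (-2) = 7 - 1*(-2) = 7 + 2 = 9)
X(f, c) = 90 + 36*c (X(f, c) = 9*((4*c + 1) + 9) = 9*((1 + 4*c) + 9) = 9*(10 + 4*c) = 90 + 36*c)
k(I) = 90 + 36*I
B/(-20 + 10*k(-1)) = -4920/(-20 + 10*(90 + 36*(-1))) = -4920/(-20 + 10*(90 - 36)) = -4920/(-20 + 10*54) = -4920/(-20 + 540) = -4920/520 = -4920*1/520 = -123/13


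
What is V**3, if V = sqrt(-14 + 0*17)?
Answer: -14*I*sqrt(14) ≈ -52.383*I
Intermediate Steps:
V = I*sqrt(14) (V = sqrt(-14 + 0) = sqrt(-14) = I*sqrt(14) ≈ 3.7417*I)
V**3 = (I*sqrt(14))**3 = -14*I*sqrt(14)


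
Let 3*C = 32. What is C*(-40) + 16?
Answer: -1232/3 ≈ -410.67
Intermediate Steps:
C = 32/3 (C = (⅓)*32 = 32/3 ≈ 10.667)
C*(-40) + 16 = (32/3)*(-40) + 16 = -1280/3 + 16 = -1232/3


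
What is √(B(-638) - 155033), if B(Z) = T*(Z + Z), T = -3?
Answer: I*√151205 ≈ 388.85*I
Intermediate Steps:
B(Z) = -6*Z (B(Z) = -3*(Z + Z) = -6*Z)
√(B(-638) - 155033) = √(-6*(-638) - 155033) = √(3828 - 155033) = √(-151205) = I*√151205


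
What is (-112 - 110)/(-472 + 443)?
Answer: 222/29 ≈ 7.6552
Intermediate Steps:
(-112 - 110)/(-472 + 443) = -222/(-29) = -222*(-1/29) = 222/29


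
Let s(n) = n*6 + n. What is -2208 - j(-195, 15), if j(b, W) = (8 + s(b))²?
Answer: -1843657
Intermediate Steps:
s(n) = 7*n (s(n) = 6*n + n = 7*n)
j(b, W) = (8 + 7*b)²
-2208 - j(-195, 15) = -2208 - (8 + 7*(-195))² = -2208 - (8 - 1365)² = -2208 - 1*(-1357)² = -2208 - 1*1841449 = -2208 - 1841449 = -1843657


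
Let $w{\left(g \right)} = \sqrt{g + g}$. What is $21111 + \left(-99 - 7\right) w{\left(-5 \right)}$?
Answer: $21111 - 106 i \sqrt{10} \approx 21111.0 - 335.2 i$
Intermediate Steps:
$w{\left(g \right)} = \sqrt{2} \sqrt{g}$ ($w{\left(g \right)} = \sqrt{2 g} = \sqrt{2} \sqrt{g}$)
$21111 + \left(-99 - 7\right) w{\left(-5 \right)} = 21111 + \left(-99 - 7\right) \sqrt{2} \sqrt{-5} = 21111 - 106 \sqrt{2} i \sqrt{5} = 21111 - 106 i \sqrt{10}$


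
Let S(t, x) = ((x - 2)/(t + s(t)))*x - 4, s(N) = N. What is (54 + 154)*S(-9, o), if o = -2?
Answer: -8320/9 ≈ -924.44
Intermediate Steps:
S(t, x) = -4 + x*(-2 + x)/(2*t) (S(t, x) = ((x - 2)/(t + t))*x - 4 = ((-2 + x)/((2*t)))*x - 4 = ((-2 + x)*(1/(2*t)))*x - 4 = ((-2 + x)/(2*t))*x - 4 = x*(-2 + x)/(2*t) - 4 = -4 + x*(-2 + x)/(2*t))
(54 + 154)*S(-9, o) = (54 + 154)*(((1/2)*(-2)**2 - 1*(-2) - 4*(-9))/(-9)) = 208*(-((1/2)*4 + 2 + 36)/9) = 208*(-(2 + 2 + 36)/9) = 208*(-1/9*40) = 208*(-40/9) = -8320/9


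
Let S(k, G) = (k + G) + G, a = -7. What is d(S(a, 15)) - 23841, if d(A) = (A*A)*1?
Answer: -23312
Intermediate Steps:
S(k, G) = k + 2*G (S(k, G) = (G + k) + G = k + 2*G)
d(A) = A² (d(A) = A²*1 = A²)
d(S(a, 15)) - 23841 = (-7 + 2*15)² - 23841 = (-7 + 30)² - 23841 = 23² - 23841 = 529 - 23841 = -23312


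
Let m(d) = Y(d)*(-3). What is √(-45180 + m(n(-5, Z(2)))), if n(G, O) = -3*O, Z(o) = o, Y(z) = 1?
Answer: I*√45183 ≈ 212.56*I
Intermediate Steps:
m(d) = -3 (m(d) = 1*(-3) = -3)
√(-45180 + m(n(-5, Z(2)))) = √(-45180 - 3) = √(-45183) = I*√45183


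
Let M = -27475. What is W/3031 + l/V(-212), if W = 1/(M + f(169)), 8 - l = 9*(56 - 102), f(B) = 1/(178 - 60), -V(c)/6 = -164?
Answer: 230380355717/537190228372 ≈ 0.42886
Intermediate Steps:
V(c) = 984 (V(c) = -6*(-164) = 984)
f(B) = 1/118
l = 422 (l = 8 - 9*(56 - 102) = 8 - 9*(-46) = 8 - 1*(-414) = 8 + 414 = 422)
W = -118/3242049 (W = 1/(-27475 + 1/118) = 1/(-3242049/118) = -118/3242049 ≈ -3.6397e-5)
W/3031 + l/V(-212) = -118/3242049/3031 + 422/984 = -118/3242049*1/3031 + 422*(1/984) = -118/9826650519 + 211/492 = 230380355717/537190228372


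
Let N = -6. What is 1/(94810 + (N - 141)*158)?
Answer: 1/71584 ≈ 1.3970e-5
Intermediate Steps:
1/(94810 + (N - 141)*158) = 1/(94810 + (-6 - 141)*158) = 1/(94810 - 147*158) = 1/(94810 - 23226) = 1/71584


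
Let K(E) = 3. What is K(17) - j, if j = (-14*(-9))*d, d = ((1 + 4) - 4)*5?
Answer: -627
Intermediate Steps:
d = 5 (d = (5 - 4)*5 = 1*5 = 5)
j = 630 (j = -14*(-9)*5 = 126*5 = 630)
K(17) - j = 3 - 1*630 = 3 - 630 = -627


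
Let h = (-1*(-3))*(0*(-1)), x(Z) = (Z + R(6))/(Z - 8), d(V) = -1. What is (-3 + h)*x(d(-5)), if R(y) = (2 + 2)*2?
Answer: 7/3 ≈ 2.3333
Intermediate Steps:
R(y) = 8 (R(y) = 4*2 = 8)
x(Z) = (8 + Z)/(-8 + Z) (x(Z) = (Z + 8)/(Z - 8) = (8 + Z)/(-8 + Z))
h = 0 (h = 3*0 = 0)
(-3 + h)*x(d(-5)) = (-3 + 0)*((8 - 1)/(-8 - 1)) = -3*7/(-9) = -(-1)*7/3 = -3*(-7/9) = 7/3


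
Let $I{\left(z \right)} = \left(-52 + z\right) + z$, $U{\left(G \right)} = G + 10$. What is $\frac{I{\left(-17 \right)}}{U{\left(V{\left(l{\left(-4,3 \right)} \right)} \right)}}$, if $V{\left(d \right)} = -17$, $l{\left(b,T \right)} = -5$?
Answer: $\frac{86}{7} \approx 12.286$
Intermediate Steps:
$U{\left(G \right)} = 10 + G$
$I{\left(z \right)} = -52 + 2 z$
$\frac{I{\left(-17 \right)}}{U{\left(V{\left(l{\left(-4,3 \right)} \right)} \right)}} = \frac{-52 + 2 \left(-17\right)}{10 - 17} = \frac{-52 - 34}{-7} = \left(-86\right) \left(- \frac{1}{7}\right) = \frac{86}{7}$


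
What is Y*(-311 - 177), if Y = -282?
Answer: 137616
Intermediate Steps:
Y*(-311 - 177) = -282*(-311 - 177) = -282*(-488) = 137616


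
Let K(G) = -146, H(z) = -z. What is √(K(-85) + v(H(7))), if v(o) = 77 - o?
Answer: I*√62 ≈ 7.874*I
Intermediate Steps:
√(K(-85) + v(H(7))) = √(-146 + (77 - (-1)*7)) = √(-146 + (77 - 1*(-7))) = √(-146 + (77 + 7)) = √(-146 + 84) = √(-62) = I*√62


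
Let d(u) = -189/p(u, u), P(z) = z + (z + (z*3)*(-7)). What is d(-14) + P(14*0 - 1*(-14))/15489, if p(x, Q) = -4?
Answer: 2926357/61956 ≈ 47.233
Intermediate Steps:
P(z) = -19*z (P(z) = z + (z + (3*z)*(-7)) = z + (z - 21*z) = z - 20*z = -19*z)
d(u) = 189/4 (d(u) = -189/(-4) = -189*(-¼) = 189/4)
d(-14) + P(14*0 - 1*(-14))/15489 = 189/4 - 19*(14*0 - 1*(-14))/15489 = 189/4 - 19*(0 + 14)*(1/15489) = 189/4 - 19*14*(1/15489) = 189/4 - 266*1/15489 = 189/4 - 266/15489 = 2926357/61956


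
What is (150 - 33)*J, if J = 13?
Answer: 1521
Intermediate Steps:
(150 - 33)*J = (150 - 33)*13 = 117*13 = 1521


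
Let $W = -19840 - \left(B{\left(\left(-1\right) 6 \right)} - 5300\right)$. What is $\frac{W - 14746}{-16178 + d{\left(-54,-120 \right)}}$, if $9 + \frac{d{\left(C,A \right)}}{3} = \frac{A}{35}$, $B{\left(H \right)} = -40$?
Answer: $\frac{204722}{113507} \approx 1.8036$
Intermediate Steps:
$W = -14500$ ($W = -19840 - \left(-40 - 5300\right) = -19840 - -5340 = -19840 + 5340 = -14500$)
$d{\left(C,A \right)} = -27 + \frac{3 A}{35}$ ($d{\left(C,A \right)} = -27 + 3 \frac{A}{35} = -27 + \frac{3 A}{35}$)
$\frac{W - 14746}{-16178 + d{\left(-54,-120 \right)}} = \frac{-14500 - 14746}{-16178 + \left(-27 + \frac{3}{35} \left(-120\right)\right)} = - \frac{29246}{-16178 - \frac{261}{7}} = - \frac{29246}{- \frac{113507}{7}} = \left(-29246\right) \left(- \frac{7}{113507}\right) = \frac{204722}{113507}$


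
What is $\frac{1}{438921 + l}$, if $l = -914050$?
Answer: $- \frac{1}{475129} \approx -2.1047 \cdot 10^{-6}$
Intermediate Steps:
$\frac{1}{438921 + l} = \frac{1}{438921 - 914050} = \frac{1}{-475129} = - \frac{1}{475129}$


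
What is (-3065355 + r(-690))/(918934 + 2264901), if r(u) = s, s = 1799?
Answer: -3063556/3183835 ≈ -0.96222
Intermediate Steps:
r(u) = 1799
(-3065355 + r(-690))/(918934 + 2264901) = (-3065355 + 1799)/(918934 + 2264901) = -3063556/3183835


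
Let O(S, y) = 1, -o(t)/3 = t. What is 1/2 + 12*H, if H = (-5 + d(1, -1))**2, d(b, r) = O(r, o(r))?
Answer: 385/2 ≈ 192.50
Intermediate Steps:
o(t) = -3*t
d(b, r) = 1
H = 16 (H = (-5 + 1)**2 = (-4)**2 = 16)
1/2 + 12*H = 1/2 + 12*16 = 1/2 + 192 = 385/2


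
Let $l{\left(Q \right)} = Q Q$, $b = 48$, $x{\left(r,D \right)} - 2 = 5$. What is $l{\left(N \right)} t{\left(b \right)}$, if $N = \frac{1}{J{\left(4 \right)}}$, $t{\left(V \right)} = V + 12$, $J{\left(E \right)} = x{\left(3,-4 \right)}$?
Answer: $\frac{60}{49} \approx 1.2245$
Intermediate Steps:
$x{\left(r,D \right)} = 7$ ($x{\left(r,D \right)} = 2 + 5 = 7$)
$J{\left(E \right)} = 7$
$t{\left(V \right)} = 12 + V$
$N = \frac{1}{7} \approx 0.14286$
$l{\left(Q \right)} = Q^{2}$
$l{\left(N \right)} t{\left(b \right)} = \frac{12 + 48}{49} = \frac{1}{49} \cdot 60 = \frac{60}{49}$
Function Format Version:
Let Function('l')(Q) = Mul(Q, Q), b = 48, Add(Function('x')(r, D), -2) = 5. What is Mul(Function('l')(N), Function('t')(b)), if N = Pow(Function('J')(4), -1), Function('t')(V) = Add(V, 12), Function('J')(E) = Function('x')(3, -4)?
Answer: Rational(60, 49) ≈ 1.2245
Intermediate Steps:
Function('x')(r, D) = 7 (Function('x')(r, D) = Add(2, 5) = 7)
Function('J')(E) = 7
Function('t')(V) = Add(12, V)
N = Rational(1, 7) (N = Pow(7, -1) = Rational(1, 7) ≈ 0.14286)
Function('l')(Q) = Pow(Q, 2)
Mul(Function('l')(N), Function('t')(b)) = Mul(Pow(Rational(1, 7), 2), Add(12, 48)) = Mul(Rational(1, 49), 60) = Rational(60, 49)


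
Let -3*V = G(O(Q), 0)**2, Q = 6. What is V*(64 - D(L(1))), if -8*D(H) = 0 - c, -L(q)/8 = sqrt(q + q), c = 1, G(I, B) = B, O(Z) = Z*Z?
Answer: 0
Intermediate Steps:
O(Z) = Z**2
L(q) = -8*sqrt(2)*sqrt(q) (L(q) = -8*sqrt(q + q) = -8*sqrt(2)*sqrt(q))
V = 0 (V = -1/3*0**2 = -1/3*0 = 0)
D(H) = 1/8 (D(H) = -(0 - 1*1)/8 = -(0 - 1)/8 = -1/8*(-1) = 1/8)
V*(64 - D(L(1))) = 0*(64 - 1*1/8) = 0*(64 - 1/8) = 0*(511/8) = 0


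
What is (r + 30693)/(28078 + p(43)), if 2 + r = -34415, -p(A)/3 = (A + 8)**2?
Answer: -3724/20275 ≈ -0.18367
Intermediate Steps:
p(A) = -3*(8 + A)**2 (p(A) = -3*(A + 8)**2 = -3*(8 + A)**2)
r = -34417 (r = -2 - 34415 = -34417)
(r + 30693)/(28078 + p(43)) = (-34417 + 30693)/(28078 - 3*(8 + 43)**2) = -3724/(28078 - 3*51**2) = -3724/(28078 - 3*2601) = -3724/(28078 - 7803) = -3724/20275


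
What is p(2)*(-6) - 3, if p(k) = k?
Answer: -15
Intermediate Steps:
p(2)*(-6) - 3 = 2*(-6) - 3 = -12 - 3 = -15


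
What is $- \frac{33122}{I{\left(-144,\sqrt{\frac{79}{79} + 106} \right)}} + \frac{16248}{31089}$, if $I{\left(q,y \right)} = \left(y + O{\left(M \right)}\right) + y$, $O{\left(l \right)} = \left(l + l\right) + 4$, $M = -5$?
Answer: $- \frac{514334161}{1015574} - \frac{16561 \sqrt{107}}{98} \approx -2254.5$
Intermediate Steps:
$O{\left(l \right)} = 4 + 2 l$ ($O{\left(l \right)} = 2 l + 4 = 4 + 2 l$)
$I{\left(q,y \right)} = -6 + 2 y$ ($I{\left(q,y \right)} = \left(y + \left(4 + 2 \left(-5\right)\right)\right) + y = \left(y + \left(4 - 10\right)\right) + y = \left(y - 6\right) + y = \left(-6 + y\right) + y = -6 + 2 y$)
$- \frac{33122}{I{\left(-144,\sqrt{\frac{79}{79} + 106} \right)}} + \frac{16248}{31089} = - \frac{33122}{-6 + 2 \sqrt{\frac{79}{79} + 106}} + \frac{16248}{31089} = - \frac{33122}{-6 + 2 \sqrt{79 \cdot \frac{1}{79} + 106}} + 16248 \cdot \frac{1}{31089} = - \frac{33122}{-6 + 2 \sqrt{1 + 106}} + \frac{5416}{10363} = - \frac{33122}{-6 + 2 \sqrt{107}} + \frac{5416}{10363} = \frac{5416}{10363} - \frac{33122}{-6 + 2 \sqrt{107}}$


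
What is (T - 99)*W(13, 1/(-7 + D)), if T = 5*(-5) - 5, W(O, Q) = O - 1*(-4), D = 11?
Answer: -2193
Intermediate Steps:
W(O, Q) = 4 + O (W(O, Q) = O + 4 = 4 + O)
T = -30 (T = -25 - 5 = -30)
(T - 99)*W(13, 1/(-7 + D)) = (-30 - 99)*(4 + 13) = -129*17 = -2193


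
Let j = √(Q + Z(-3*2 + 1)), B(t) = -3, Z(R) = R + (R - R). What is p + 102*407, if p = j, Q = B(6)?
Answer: 41514 + 2*I*√2 ≈ 41514.0 + 2.8284*I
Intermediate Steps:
Z(R) = R (Z(R) = R + 0 = R)
Q = -3
j = 2*I*√2 (j = √(-3 + (-3*2 + 1)) = √(-3 + (-6 + 1)) = √(-3 - 5) = √(-8) = 2*I*√2 ≈ 2.8284*I)
p = 2*I*√2 ≈ 2.8284*I
p + 102*407 = 2*I*√2 + 102*407 = 2*I*√2 + 41514 = 41514 + 2*I*√2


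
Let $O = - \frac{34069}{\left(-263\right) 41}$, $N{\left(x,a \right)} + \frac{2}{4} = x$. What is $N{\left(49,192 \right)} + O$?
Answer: $\frac{1114089}{21566} \approx 51.659$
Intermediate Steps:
$N{\left(x,a \right)} = - \frac{1}{2} + x$
$O = \frac{34069}{10783}$ ($O = - \frac{34069}{-10783} = \left(-34069\right) \left(- \frac{1}{10783}\right) = \frac{34069}{10783} \approx 3.1595$)
$N{\left(49,192 \right)} + O = \left(- \frac{1}{2} + 49\right) + \frac{34069}{10783} = \frac{97}{2} + \frac{34069}{10783} = \frac{1114089}{21566}$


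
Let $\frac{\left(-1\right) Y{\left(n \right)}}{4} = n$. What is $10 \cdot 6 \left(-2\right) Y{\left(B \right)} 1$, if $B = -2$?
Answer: $-960$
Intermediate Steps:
$Y{\left(n \right)} = - 4 n$
$10 \cdot 6 \left(-2\right) Y{\left(B \right)} 1 = 10 \cdot 6 \left(-2\right) \left(\left(-4\right) \left(-2\right)\right) 1 = 10 \left(\left(-12\right) 8\right) 1 = 10 \left(-96\right) 1 = \left(-960\right) 1 = -960$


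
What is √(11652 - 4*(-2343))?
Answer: 12*√146 ≈ 145.00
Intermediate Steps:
√(11652 - 4*(-2343)) = √(11652 + 9372) = √21024 = 12*√146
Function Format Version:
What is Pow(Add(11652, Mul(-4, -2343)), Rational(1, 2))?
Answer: Mul(12, Pow(146, Rational(1, 2))) ≈ 145.00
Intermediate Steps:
Pow(Add(11652, Mul(-4, -2343)), Rational(1, 2)) = Pow(Add(11652, 9372), Rational(1, 2)) = Pow(21024, Rational(1, 2)) = Mul(12, Pow(146, Rational(1, 2)))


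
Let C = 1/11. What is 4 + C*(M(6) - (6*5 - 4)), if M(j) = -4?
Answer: 14/11 ≈ 1.2727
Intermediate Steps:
C = 1/11 ≈ 0.090909
4 + C*(M(6) - (6*5 - 4)) = 4 + (-4 - (6*5 - 4))/11 = 4 + (-4 - (30 - 4))/11 = 4 + (-4 - 1*26)/11 = 4 + (-4 - 26)/11 = 4 + (1/11)*(-30) = 4 - 30/11 = 14/11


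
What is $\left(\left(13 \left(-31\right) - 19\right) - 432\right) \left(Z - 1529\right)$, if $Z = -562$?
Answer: $1785714$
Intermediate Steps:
$\left(\left(13 \left(-31\right) - 19\right) - 432\right) \left(Z - 1529\right) = \left(\left(13 \left(-31\right) - 19\right) - 432\right) \left(-562 - 1529\right) = \left(\left(-403 - 19\right) - 432\right) \left(-2091\right) = \left(-422 - 432\right) \left(-2091\right) = \left(-854\right) \left(-2091\right) = 1785714$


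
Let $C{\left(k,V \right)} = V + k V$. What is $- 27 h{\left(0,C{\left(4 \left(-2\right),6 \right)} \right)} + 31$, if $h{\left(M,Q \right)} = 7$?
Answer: $-158$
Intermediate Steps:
$C{\left(k,V \right)} = V + V k$
$- 27 h{\left(0,C{\left(4 \left(-2\right),6 \right)} \right)} + 31 = \left(-27\right) 7 + 31 = -189 + 31 = -158$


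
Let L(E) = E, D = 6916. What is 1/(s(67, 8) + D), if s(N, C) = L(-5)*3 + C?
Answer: 1/6909 ≈ 0.00014474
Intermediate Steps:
s(N, C) = -15 + C (s(N, C) = -5*3 + C = -15 + C)
1/(s(67, 8) + D) = 1/((-15 + 8) + 6916) = 1/(-7 + 6916) = 1/6909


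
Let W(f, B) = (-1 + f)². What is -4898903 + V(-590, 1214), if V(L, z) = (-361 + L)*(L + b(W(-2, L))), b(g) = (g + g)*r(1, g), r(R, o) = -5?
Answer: -4252223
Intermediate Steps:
b(g) = -10*g (b(g) = (g + g)*(-5) = (2*g)*(-5) = -10*g)
V(L, z) = (-361 + L)*(-90 + L) (V(L, z) = (-361 + L)*(L - 10*(-1 - 2)²) = (-361 + L)*(L - 10*(-3)²) = (-361 + L)*(L - 10*9) = (-361 + L)*(L - 90) = (-361 + L)*(-90 + L))
-4898903 + V(-590, 1214) = -4898903 + (32490 + (-590)² - 451*(-590)) = -4898903 + (32490 + 348100 + 266090) = -4898903 + 646680 = -4252223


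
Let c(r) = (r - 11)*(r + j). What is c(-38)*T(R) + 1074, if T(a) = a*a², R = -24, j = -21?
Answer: -39964110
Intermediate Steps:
c(r) = (-21 + r)*(-11 + r) (c(r) = (r - 11)*(r - 21) = (-11 + r)*(-21 + r) = (-21 + r)*(-11 + r))
T(a) = a³
c(-38)*T(R) + 1074 = (231 + (-38)² - 32*(-38))*(-24)³ + 1074 = (231 + 1444 + 1216)*(-13824) + 1074 = 2891*(-13824) + 1074 = -39965184 + 1074 = -39964110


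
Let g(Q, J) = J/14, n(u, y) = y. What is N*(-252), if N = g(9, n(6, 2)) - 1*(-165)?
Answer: -41616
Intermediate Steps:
g(Q, J) = J/14 (g(Q, J) = J*(1/14) = J/14)
N = 1156/7 (N = (1/14)*2 - 1*(-165) = ⅐ + 165 = 1156/7 ≈ 165.14)
N*(-252) = (1156/7)*(-252) = -41616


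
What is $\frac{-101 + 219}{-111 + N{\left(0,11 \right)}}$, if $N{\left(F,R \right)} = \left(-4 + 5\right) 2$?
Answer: $- \frac{118}{109} \approx -1.0826$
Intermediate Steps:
$N{\left(F,R \right)} = 2$ ($N{\left(F,R \right)} = 1 \cdot 2 = 2$)
$\frac{-101 + 219}{-111 + N{\left(0,11 \right)}} = \frac{-101 + 219}{-111 + 2} = \frac{118}{-109} = 118 \left(- \frac{1}{109}\right) = - \frac{118}{109}$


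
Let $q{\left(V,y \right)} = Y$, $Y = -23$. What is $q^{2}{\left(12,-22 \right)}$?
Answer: $529$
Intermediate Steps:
$q{\left(V,y \right)} = -23$
$q^{2}{\left(12,-22 \right)} = \left(-23\right)^{2} = 529$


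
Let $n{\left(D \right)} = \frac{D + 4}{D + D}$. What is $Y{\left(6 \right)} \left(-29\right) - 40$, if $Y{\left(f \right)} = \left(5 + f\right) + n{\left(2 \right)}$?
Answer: $- \frac{805}{2} \approx -402.5$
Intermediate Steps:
$n{\left(D \right)} = \frac{4 + D}{2 D}$
$Y{\left(f \right)} = \frac{13}{2} + f$ ($Y{\left(f \right)} = \left(5 + f\right) + \frac{4 + 2}{2 \cdot 2} = \left(5 + f\right) + \frac{1}{2} \cdot \frac{1}{2} \cdot 6 = \left(5 + f\right) + \frac{3}{2} = \frac{13}{2} + f$)
$Y{\left(6 \right)} \left(-29\right) - 40 = \left(\frac{13}{2} + 6\right) \left(-29\right) - 40 = \frac{25}{2} \left(-29\right) - 40 = - \frac{725}{2} - 40 = - \frac{805}{2}$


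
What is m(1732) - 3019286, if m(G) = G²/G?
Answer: -3017554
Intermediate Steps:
m(G) = G
m(1732) - 3019286 = 1732 - 3019286 = -3017554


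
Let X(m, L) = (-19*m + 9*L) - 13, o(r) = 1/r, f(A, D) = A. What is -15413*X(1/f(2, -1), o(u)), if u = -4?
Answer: 1525887/4 ≈ 3.8147e+5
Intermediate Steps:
X(m, L) = -13 - 19*m + 9*L
-15413*X(1/f(2, -1), o(u)) = -15413*(-13 - 19/2 + 9/(-4)) = -15413*(-13 - 19*1/2 + 9*(-1/4)) = -15413*(-13 - 19/2 - 9/4) = -15413*(-99/4) = 1525887/4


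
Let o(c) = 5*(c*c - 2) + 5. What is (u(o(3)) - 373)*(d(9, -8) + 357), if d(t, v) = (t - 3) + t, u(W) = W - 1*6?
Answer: -126108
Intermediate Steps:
o(c) = -5 + 5*c² (o(c) = 5*(c² - 2) + 5 = 5*(-2 + c²) + 5 = (-10 + 5*c²) + 5 = -5 + 5*c²)
u(W) = -6 + W (u(W) = W - 6 = -6 + W)
d(t, v) = -3 + 2*t (d(t, v) = (-3 + t) + t = -3 + 2*t)
(u(o(3)) - 373)*(d(9, -8) + 357) = ((-6 + (-5 + 5*3²)) - 373)*((-3 + 2*9) + 357) = ((-6 + (-5 + 5*9)) - 373)*((-3 + 18) + 357) = ((-6 + (-5 + 45)) - 373)*(15 + 357) = ((-6 + 40) - 373)*372 = (34 - 373)*372 = -339*372 = -126108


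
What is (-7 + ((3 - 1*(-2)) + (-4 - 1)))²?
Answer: 49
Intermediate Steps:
(-7 + ((3 - 1*(-2)) + (-4 - 1)))² = (-7 + ((3 + 2) - 5))² = (-7 + (5 - 5))² = (-7 + 0)² = (-7)² = 49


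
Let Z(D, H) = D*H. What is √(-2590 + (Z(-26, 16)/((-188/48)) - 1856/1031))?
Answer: I*√5836360238270/48457 ≈ 49.856*I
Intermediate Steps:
√(-2590 + (Z(-26, 16)/((-188/48)) - 1856/1031)) = √(-2590 + ((-26*16)/((-188/48)) - 1856/1031)) = √(-2590 + (-416/((-188*1/48)) - 1856*1/1031)) = √(-2590 + (-416/(-47/12) - 1856/1031)) = √(-2590 + (-416*(-12/47) - 1856/1031)) = √(-2590 + (4992/47 - 1856/1031)) = √(-2590 + 5059520/48457) = √(-120444110/48457) = I*√5836360238270/48457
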